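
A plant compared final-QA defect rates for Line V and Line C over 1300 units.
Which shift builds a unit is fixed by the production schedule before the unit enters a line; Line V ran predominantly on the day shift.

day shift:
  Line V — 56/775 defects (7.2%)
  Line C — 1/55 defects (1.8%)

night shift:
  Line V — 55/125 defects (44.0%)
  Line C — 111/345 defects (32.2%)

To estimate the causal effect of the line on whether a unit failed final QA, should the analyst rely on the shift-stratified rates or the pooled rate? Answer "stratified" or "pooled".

stratified

Since shift is a pre-existing factor (not a product of the line) and it affects the outcome on its own, it is a confounder. The stratified rates, not the pooled rate, identify the causal effect.
Within each level — day shift: 7.2% vs 1.8%; night shift: 44.0% vs 32.2% — Line C is lower every time.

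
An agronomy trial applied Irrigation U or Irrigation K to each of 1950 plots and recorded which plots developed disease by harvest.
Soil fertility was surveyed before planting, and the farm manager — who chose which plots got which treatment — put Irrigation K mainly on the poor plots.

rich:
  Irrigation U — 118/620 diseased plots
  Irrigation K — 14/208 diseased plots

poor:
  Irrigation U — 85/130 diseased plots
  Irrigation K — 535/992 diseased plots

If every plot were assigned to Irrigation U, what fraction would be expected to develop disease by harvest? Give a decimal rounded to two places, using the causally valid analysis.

0.46

Within every soil fertility level Irrigation K has the lower rate, yet pooled Irrigation U does — Simpson's reversal.
The imbalance in soil fertility arose from how plots were allocated, not from anything the irrigation did; and soil fertility independently affects the outcome. The pooled gap is confounded — condition on soil fertility.
Standardising Irrigation U to the population soil fertility mix: 0.425·118/620 + 0.575·85/130 = 0.457.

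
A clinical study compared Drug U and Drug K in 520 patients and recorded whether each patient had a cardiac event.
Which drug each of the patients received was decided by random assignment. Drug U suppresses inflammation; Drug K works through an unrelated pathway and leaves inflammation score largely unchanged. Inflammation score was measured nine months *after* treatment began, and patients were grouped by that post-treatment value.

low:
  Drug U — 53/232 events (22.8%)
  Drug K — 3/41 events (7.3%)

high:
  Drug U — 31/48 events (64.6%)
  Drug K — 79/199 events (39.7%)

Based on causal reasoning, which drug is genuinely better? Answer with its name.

Drug U

The inflammation score-specific comparison favours Drug K throughout, but the pooled figures favour Drug U. The question is whether to condition on inflammation score.
Inflammation score here is a post-treatment variable shaped by the drug; conditioning on it would introduce bias rather than remove it. The overall comparison is the causal one.
Pooled: Drug U 30.0% vs Drug K 34.2%; Drug U is lower overall.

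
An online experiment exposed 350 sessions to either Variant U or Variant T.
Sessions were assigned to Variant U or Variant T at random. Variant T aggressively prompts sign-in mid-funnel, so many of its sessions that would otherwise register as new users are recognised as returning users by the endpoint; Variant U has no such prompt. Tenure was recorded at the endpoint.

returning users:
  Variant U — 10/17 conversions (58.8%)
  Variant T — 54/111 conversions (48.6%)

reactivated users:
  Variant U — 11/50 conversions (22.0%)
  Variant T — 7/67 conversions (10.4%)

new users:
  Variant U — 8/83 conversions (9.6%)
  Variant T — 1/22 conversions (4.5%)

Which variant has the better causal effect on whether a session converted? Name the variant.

Variant U is higher inside every user tenure stratum but Variant T is higher in aggregate. Whether to stratify depends on how user tenure relates to the variant.
User tenure is downstream of the variant. One should not condition on a consequence of treatment, so the overall rates are the right comparison.
Pooled: Variant U 19.3% vs Variant T 31.0%; Variant T is higher overall.

Variant T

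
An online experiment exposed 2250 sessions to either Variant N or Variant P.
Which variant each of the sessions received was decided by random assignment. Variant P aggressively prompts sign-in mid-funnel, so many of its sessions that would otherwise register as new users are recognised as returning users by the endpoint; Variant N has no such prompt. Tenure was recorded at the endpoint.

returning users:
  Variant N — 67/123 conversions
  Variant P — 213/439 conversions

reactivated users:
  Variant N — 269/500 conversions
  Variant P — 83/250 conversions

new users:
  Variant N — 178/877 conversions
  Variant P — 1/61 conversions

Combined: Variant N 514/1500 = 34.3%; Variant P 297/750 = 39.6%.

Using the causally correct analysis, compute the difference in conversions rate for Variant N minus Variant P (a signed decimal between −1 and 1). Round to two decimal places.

User tenure here is a post-treatment variable shaped by the variant; conditioning on it would introduce bias rather than remove it. The overall comparison is the causal one.
The causal difference is the pooled difference: 0.343 − 0.396 = -0.053.

-0.05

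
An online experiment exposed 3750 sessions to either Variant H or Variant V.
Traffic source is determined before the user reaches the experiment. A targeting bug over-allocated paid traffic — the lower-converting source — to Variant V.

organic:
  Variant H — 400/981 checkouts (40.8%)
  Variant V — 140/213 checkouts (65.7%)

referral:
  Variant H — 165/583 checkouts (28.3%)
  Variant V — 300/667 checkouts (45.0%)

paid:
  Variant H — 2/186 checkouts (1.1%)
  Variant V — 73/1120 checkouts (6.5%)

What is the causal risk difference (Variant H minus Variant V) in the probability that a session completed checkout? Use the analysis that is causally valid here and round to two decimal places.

Nothing the variant does changes traffic source; the imbalance is an allocation artefact. With traffic source also predicting the outcome, the pooled figure is confounded, and the within-stratum comparison is the causal one.
Adjusting over the population distribution of traffic source: 0.318·(0.408−0.657) + 0.333·(0.283−0.450) + 0.348·(0.011−0.065) = -0.154.

-0.15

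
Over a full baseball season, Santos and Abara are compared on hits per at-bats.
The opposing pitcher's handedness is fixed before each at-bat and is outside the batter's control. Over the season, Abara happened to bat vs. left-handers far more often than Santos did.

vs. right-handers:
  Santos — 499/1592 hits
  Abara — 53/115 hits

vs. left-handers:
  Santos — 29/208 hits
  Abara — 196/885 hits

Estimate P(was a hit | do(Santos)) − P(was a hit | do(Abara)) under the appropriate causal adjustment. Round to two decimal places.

The pitcher handedness-specific comparison favours Abara throughout, but the pooled figures favour Santos. The question is whether to condition on pitcher handedness.
Pitcher handedness is set before the player has any effect — it is not caused by the player — and it independently drives the outcome. That makes it a confounder, so the causal comparison is within pitcher handedness levels.
Adjusting over the population distribution of pitcher handedness: 0.610·(0.313−0.461) + 0.390·(0.139−0.221) = -0.122.

-0.12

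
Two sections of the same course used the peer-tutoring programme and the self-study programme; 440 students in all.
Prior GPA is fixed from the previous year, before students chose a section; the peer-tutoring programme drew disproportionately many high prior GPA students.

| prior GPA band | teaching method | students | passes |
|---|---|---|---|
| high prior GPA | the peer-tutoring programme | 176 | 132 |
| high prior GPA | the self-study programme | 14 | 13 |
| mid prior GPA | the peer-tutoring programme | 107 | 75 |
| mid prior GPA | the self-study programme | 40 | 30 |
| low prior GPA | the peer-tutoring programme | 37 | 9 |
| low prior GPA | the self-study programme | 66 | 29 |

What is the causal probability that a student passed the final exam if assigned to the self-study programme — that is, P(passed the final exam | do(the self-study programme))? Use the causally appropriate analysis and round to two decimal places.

0.75

The stratified and pooled comparisons disagree (the self-study programme wins within each prior GPA band; the peer-tutoring programme wins overall), so the answer turns on the causal role of prior GPA band.
Nothing the teaching method does changes prior GPA band; the imbalance is an allocation artefact. With prior GPA band also predicting the outcome, the pooled figure is confounded, and the within-stratum comparison is the causal one.
Standardising the self-study programme to the population prior GPA band mix: 0.432·13/14 + 0.334·30/40 + 0.234·29/66 = 0.754.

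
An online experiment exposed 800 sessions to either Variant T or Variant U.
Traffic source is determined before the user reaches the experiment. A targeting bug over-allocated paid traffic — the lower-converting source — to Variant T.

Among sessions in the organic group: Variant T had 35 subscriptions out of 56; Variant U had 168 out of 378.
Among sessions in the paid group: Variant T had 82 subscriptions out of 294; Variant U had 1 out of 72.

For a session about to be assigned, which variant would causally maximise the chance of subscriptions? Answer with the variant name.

Variant T

Variant T is higher inside every traffic source stratum but Variant U is higher in aggregate. Whether to stratify depends on how traffic source relates to the variant.
Traffic source differs across variants for reasons unrelated to any effect of the variant itself, and it separately predicts the outcome — a classic confounder. We must compare within traffic source levels.
Within each level — organic: 62.5% vs 44.4%; paid: 27.9% vs 1.4% — Variant T is higher every time.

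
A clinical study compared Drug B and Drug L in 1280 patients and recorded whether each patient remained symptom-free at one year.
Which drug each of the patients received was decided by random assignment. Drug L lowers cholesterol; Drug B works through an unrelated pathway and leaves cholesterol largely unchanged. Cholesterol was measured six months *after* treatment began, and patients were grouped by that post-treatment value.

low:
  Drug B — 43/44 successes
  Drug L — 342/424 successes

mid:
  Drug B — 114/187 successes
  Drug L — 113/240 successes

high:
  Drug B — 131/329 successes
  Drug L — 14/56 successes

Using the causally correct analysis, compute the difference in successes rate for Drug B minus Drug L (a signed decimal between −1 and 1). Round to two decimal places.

Within every cholesterol level Drug B has the higher rate, yet pooled Drug L does — Simpson's reversal.
Cholesterol is downstream of the drug. One should not condition on a consequence of treatment, so the overall rates are the right comparison.
The causal difference is the pooled difference: 0.514 − 0.651 = -0.137.

-0.14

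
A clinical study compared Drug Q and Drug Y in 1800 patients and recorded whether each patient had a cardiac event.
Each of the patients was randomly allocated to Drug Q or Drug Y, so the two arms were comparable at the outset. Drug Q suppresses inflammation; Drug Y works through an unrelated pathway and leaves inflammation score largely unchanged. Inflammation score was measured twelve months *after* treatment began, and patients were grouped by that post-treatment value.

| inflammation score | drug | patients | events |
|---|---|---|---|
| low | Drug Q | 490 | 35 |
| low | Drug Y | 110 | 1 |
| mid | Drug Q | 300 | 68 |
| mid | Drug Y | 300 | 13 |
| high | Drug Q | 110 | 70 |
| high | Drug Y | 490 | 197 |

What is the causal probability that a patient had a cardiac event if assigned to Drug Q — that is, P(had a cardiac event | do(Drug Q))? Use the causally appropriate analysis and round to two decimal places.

0.19

Within every inflammation score level Drug Y has the lower rate, yet pooled Drug Q does — Simpson's reversal.
Inflammation score is downstream of the drug. One should not condition on a consequence of treatment, so the overall rates are the right comparison.
So P(outcome | do(Drug Q)) is just the pooled rate for Drug Q: 173/900 = 0.192.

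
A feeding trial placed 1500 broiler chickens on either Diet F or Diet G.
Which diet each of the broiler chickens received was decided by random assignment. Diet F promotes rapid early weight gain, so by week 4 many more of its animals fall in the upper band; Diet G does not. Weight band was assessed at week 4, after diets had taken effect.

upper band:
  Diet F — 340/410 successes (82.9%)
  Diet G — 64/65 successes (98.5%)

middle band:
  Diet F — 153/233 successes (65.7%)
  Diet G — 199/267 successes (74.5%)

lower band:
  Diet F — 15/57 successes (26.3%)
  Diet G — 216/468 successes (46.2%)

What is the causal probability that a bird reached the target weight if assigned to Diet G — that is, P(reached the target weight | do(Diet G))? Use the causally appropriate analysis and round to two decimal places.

0.60

The week-4 weight band-specific comparison favours Diet G throughout, but the pooled figures favour Diet F. The question is whether to condition on week-4 weight band.
Week-4 weight band here is a post-treatment variable shaped by the diet; conditioning on it would introduce bias rather than remove it. The overall comparison is the causal one.
So P(outcome | do(Diet G)) is just the pooled rate for Diet G: 479/800 = 0.599.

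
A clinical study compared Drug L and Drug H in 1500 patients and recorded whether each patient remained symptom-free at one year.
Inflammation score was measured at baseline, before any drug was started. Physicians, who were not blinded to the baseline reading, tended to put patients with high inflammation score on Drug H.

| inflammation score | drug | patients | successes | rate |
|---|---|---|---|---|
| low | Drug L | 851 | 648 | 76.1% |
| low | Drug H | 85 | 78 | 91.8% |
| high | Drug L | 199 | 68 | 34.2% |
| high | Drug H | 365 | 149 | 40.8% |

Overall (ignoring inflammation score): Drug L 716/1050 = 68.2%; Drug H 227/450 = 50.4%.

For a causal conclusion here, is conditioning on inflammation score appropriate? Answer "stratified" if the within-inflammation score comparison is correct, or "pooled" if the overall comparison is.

stratified

The inflammation score-specific comparison favours Drug H throughout, but the pooled figures favour Drug L. The question is whether to condition on inflammation score.
Inflammation score satisfies the back-door criterion: it is not a descendant of the drug, and it blocks the spurious path from drug to outcome. Adjusting for it (i.e., using the within-inflammation score rates) gives the causal effect.
Within each level — low: 76.1% vs 91.8%; high: 34.2% vs 40.8% — Drug H is higher every time.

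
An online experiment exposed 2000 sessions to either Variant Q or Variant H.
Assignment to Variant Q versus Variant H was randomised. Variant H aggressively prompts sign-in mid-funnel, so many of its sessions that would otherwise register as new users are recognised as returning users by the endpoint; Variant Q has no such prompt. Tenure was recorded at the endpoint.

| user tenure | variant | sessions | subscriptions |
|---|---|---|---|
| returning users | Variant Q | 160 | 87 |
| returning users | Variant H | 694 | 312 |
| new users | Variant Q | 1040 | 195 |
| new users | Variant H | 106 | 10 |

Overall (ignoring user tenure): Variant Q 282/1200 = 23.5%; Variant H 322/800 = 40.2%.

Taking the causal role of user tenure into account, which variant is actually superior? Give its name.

Within every user tenure level Variant Q has the higher rate, yet pooled Variant H does — Simpson's reversal.
User tenure is recorded after the variant and is itself shifted by it — it sits on the causal path from variant to outcome. Conditioning on a mediator would strip out part of the effect we want; the pooled comparison gives the total causal effect.
Pooled: Variant Q 23.5% vs Variant H 40.2%; Variant H is higher overall.

Variant H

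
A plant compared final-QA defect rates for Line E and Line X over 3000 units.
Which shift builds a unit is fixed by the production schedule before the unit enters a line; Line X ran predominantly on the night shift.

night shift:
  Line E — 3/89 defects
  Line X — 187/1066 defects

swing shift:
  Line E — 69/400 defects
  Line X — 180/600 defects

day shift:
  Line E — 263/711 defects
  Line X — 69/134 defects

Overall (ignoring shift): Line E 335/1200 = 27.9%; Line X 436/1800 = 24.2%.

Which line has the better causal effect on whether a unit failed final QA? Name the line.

The stratified and pooled comparisons disagree (Line E wins within each shift; Line X wins overall), so the answer turns on the causal role of shift.
Here shift is a common cause — it drives both which line a case falls under and the outcome. The crude comparison mixes populations; the stratum-specific rates are the causally relevant ones.
Within each level — night shift: 3.4% vs 17.5%; swing shift: 17.2% vs 30.0%; day shift: 37.0% vs 51.5% — Line E is lower every time.

Line E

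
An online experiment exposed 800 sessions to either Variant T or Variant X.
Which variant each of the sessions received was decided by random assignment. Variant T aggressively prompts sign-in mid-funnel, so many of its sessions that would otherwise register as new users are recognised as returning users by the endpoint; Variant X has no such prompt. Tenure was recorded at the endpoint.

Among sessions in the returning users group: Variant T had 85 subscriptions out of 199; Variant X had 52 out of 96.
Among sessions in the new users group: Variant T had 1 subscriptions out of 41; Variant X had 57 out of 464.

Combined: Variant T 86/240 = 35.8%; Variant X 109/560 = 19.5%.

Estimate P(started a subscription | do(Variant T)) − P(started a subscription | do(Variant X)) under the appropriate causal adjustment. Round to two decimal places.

The stratified and pooled comparisons disagree (Variant X wins within each user tenure; Variant T wins overall), so the answer turns on the causal role of user tenure.
Because the variant influences user tenure, user tenure is a post-treatment mediator, not a confounder. Stratifying on it would bias the estimate; the causal effect is the crude pooled difference.
The causal difference is the pooled difference: 0.358 − 0.195 = +0.164.

+0.16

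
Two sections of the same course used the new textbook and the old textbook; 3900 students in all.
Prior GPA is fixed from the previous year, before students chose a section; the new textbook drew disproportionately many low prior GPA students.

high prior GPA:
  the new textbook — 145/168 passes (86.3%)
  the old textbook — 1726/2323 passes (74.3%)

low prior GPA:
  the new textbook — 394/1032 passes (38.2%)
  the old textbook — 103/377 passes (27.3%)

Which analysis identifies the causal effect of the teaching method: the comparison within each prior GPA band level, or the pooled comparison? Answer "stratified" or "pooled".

stratified

Here prior GPA band is a common cause — it drives both which teaching method a case falls under and the outcome. The crude comparison mixes populations; the stratum-specific rates are the causally relevant ones.
Within each level — high prior GPA: 86.3% vs 74.3%; low prior GPA: 38.2% vs 27.3% — the new textbook is higher every time.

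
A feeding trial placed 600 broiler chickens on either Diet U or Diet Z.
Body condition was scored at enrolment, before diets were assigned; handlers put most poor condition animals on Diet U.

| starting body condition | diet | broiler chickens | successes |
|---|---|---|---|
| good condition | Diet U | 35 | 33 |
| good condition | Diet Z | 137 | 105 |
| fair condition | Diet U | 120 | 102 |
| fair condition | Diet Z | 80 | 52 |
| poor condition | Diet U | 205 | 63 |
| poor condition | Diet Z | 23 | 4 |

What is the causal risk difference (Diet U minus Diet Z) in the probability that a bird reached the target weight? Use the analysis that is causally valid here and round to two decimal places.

+0.17

Diet U is higher inside every starting body condition stratum but Diet Z is higher in aggregate. Whether to stratify depends on how starting body condition relates to the diet.
Here starting body condition is a common cause — it drives both which diet a case falls under and the outcome. The crude comparison mixes populations; the stratum-specific rates are the causally relevant ones.
Adjusting over the population distribution of starting body condition: 0.287·(0.943−0.766) + 0.333·(0.850−0.650) + 0.380·(0.307−0.174) = +0.168.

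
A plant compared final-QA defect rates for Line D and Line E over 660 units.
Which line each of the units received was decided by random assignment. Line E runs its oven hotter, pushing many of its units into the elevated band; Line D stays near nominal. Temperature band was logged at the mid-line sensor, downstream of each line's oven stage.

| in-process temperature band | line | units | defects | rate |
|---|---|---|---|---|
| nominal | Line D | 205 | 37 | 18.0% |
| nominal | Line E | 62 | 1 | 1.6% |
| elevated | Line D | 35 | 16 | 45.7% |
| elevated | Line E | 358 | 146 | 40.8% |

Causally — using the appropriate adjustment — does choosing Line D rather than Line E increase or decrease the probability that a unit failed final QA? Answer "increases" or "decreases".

decreases

In-process temperature band is recorded after the line and is itself shifted by it — it sits on the causal path from line to outcome. Conditioning on a mediator would strip out part of the effect we want; the pooled comparison gives the total causal effect.
Pooled: Line D 22.1% vs Line E 35.0%; Line D is lower overall.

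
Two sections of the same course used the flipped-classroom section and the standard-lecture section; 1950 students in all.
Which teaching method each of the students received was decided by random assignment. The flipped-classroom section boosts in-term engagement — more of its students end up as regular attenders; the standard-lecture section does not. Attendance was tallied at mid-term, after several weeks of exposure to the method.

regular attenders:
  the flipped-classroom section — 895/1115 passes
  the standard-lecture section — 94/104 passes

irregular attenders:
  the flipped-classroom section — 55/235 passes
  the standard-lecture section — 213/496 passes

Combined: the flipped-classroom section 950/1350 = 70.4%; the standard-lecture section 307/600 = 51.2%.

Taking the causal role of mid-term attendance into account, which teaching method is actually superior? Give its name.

the flipped-classroom section

Within every mid-term attendance level the standard-lecture section has the higher rate, yet pooled the flipped-classroom section does — Simpson's reversal.
The distribution of mid-term attendance is itself part of what the teaching method does — it is an intermediate outcome. Holding it fixed would remove that part of the effect; the total effect is the pooled difference.
Pooled: the flipped-classroom section 70.4% vs the standard-lecture section 51.2%; the flipped-classroom section is higher overall.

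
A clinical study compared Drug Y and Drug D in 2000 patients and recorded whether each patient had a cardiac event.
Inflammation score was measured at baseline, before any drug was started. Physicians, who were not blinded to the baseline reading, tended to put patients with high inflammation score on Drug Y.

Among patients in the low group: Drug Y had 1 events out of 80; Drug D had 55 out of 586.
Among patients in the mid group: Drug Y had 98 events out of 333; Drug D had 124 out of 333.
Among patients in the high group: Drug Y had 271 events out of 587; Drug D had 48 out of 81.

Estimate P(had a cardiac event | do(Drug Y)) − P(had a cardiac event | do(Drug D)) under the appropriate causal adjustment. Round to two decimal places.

-0.10

The inflammation score-specific comparison favours Drug Y throughout, but the pooled figures favour Drug D. The question is whether to condition on inflammation score.
Inflammation score satisfies the back-door criterion: it is not a descendant of the drug, and it blocks the spurious path from drug to outcome. Adjusting for it (i.e., using the within-inflammation score rates) gives the causal effect.
Adjusting over the population distribution of inflammation score: 0.333·(0.013−0.094) + 0.333·(0.294−0.372) + 0.334·(0.462−0.593) = -0.097.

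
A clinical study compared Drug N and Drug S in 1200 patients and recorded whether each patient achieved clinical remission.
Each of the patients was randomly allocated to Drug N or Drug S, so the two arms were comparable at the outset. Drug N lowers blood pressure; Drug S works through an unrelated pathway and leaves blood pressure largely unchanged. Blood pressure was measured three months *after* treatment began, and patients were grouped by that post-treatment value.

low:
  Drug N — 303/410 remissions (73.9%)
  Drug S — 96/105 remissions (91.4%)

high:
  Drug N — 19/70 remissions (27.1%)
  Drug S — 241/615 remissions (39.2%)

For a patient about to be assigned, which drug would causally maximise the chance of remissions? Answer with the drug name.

Because the drug influences blood pressure, blood pressure is a post-treatment mediator, not a confounder. Stratifying on it would bias the estimate; the causal effect is the crude pooled difference.
Pooled: Drug N 67.1% vs Drug S 46.8%; Drug N is higher overall.

Drug N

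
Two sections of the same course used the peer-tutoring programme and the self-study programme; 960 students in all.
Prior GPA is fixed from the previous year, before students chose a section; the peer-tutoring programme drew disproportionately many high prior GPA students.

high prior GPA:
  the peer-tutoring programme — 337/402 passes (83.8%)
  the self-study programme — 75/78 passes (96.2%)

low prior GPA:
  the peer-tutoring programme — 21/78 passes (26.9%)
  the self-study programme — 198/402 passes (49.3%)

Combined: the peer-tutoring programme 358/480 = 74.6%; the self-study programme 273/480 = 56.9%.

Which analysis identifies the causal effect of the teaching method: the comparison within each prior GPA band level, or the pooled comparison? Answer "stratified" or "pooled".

The prior GPA band-specific comparison favours the self-study programme throughout, but the pooled figures favour the peer-tutoring programme. The question is whether to condition on prior GPA band.
Prior GPA band is set before the teaching method has any effect — it is not caused by the teaching method — and it independently drives the outcome. That makes it a confounder, so the causal comparison is within prior GPA band levels.
Within each level — high prior GPA: 83.8% vs 96.2%; low prior GPA: 26.9% vs 49.3% — the self-study programme is higher every time.

stratified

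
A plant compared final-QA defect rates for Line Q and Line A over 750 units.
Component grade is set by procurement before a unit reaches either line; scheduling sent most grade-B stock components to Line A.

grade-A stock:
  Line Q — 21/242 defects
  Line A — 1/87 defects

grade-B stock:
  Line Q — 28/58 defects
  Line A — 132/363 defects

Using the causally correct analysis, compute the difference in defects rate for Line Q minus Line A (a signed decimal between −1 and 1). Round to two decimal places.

+0.10

Line A is lower inside every component grade stratum but Line Q is lower in aggregate. Whether to stratify depends on how component grade relates to the line.
Here component grade is a common cause — it drives both which line a case falls under and the outcome. The crude comparison mixes populations; the stratum-specific rates are the causally relevant ones.
Adjusting over the population distribution of component grade: 0.439·(0.087−0.011) + 0.561·(0.483−0.364) = +0.100.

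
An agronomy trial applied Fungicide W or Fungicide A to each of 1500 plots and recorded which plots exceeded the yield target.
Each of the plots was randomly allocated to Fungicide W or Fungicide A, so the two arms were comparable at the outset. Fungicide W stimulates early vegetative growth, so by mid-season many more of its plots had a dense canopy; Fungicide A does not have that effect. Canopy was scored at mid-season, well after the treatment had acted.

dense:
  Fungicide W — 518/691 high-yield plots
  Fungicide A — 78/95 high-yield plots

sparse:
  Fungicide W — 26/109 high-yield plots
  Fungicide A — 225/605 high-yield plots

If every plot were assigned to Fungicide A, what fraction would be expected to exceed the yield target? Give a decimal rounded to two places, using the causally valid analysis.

0.43

Mid-season canopy is recorded after the fungicide and is itself shifted by it — it sits on the causal path from fungicide to outcome. Conditioning on a mediator would strip out part of the effect we want; the pooled comparison gives the total causal effect.
So P(outcome | do(Fungicide A)) is just the pooled rate for Fungicide A: 303/700 = 0.433.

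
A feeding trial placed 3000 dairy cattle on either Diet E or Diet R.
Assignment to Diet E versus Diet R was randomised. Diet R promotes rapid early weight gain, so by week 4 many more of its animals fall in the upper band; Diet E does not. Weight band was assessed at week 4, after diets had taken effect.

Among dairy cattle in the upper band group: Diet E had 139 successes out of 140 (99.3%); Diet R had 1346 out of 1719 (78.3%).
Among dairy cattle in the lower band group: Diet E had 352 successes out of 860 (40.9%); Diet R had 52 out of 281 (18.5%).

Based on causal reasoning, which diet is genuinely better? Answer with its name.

Diet R

Within every week-4 weight band level Diet E has the higher rate, yet pooled Diet R does — Simpson's reversal.
Because the diet influences week-4 weight band, week-4 weight band is a post-treatment mediator, not a confounder. Stratifying on it would bias the estimate; the causal effect is the crude pooled difference.
Pooled: Diet E 49.1% vs Diet R 69.9%; Diet R is higher overall.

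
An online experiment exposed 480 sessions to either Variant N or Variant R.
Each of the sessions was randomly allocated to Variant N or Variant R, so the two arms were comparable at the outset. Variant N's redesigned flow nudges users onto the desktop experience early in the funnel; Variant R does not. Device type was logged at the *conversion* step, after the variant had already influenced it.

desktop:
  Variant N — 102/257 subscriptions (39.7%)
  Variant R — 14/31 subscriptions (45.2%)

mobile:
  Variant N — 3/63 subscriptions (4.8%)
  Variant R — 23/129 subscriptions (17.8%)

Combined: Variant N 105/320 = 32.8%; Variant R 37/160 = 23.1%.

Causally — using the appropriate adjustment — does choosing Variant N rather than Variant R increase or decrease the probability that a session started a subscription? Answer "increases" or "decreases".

Device type is downstream of the variant. One should not condition on a consequence of treatment, so the overall rates are the right comparison.
Pooled: Variant N 32.8% vs Variant R 23.1%; Variant N is higher overall.

increases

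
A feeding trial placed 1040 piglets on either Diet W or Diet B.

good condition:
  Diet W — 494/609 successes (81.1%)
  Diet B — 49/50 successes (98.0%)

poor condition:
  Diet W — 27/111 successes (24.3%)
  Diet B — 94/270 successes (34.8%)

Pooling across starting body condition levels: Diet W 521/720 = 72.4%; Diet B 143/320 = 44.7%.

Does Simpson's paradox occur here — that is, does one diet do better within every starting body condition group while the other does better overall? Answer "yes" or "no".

yes

Within each starting body condition level (good condition 81.1% vs 98.0%; poor condition 24.3% vs 34.8%), Diet B has the higher rate every time. Pooled: 72.4% vs 44.7% — Diet W has the higher rate overall. The two comparisons disagree.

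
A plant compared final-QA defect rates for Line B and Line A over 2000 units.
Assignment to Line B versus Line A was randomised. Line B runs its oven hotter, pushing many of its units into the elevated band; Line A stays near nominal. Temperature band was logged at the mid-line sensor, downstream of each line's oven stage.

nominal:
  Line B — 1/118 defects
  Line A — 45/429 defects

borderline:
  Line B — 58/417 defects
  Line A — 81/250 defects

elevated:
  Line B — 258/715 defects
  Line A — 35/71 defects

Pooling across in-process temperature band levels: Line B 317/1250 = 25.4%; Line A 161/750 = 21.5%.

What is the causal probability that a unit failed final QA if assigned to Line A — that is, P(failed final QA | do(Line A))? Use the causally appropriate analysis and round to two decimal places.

0.21

In-process temperature band is recorded after the line and is itself shifted by it — it sits on the causal path from line to outcome. Conditioning on a mediator would strip out part of the effect we want; the pooled comparison gives the total causal effect.
So P(outcome | do(Line A)) is just the pooled rate for Line A: 161/750 = 0.215.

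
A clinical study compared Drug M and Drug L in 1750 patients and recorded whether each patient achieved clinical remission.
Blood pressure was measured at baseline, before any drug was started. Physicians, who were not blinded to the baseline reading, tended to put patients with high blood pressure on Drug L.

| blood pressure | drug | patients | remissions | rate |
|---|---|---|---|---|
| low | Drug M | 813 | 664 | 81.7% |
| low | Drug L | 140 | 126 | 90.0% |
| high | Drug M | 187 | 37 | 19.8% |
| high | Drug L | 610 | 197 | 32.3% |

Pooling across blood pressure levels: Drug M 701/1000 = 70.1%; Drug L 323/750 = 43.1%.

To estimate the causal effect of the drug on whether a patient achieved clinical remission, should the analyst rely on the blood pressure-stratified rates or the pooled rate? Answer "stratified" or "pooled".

Drug L is higher inside every blood pressure stratum but Drug M is higher in aggregate. Whether to stratify depends on how blood pressure relates to the drug.
Blood pressure is set before the drug has any effect — it is not caused by the drug — and it independently drives the outcome. That makes it a confounder, so the causal comparison is within blood pressure levels.
Within each level — low: 81.7% vs 90.0%; high: 19.8% vs 32.3% — Drug L is higher every time.

stratified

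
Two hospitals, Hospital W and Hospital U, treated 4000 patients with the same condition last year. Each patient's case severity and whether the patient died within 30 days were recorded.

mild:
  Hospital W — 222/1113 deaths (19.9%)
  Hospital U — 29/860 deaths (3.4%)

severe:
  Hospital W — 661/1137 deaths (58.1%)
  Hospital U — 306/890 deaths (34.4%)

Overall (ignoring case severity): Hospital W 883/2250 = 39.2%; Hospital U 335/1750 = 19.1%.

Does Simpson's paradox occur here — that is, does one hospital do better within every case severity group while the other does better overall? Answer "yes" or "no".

no

Within each case severity level (mild 19.9% vs 3.4%; severe 58.1% vs 34.4%), Hospital U has the lower rate every time. Pooled: 39.2% vs 19.1% — Hospital U has the lower rate overall. They agree.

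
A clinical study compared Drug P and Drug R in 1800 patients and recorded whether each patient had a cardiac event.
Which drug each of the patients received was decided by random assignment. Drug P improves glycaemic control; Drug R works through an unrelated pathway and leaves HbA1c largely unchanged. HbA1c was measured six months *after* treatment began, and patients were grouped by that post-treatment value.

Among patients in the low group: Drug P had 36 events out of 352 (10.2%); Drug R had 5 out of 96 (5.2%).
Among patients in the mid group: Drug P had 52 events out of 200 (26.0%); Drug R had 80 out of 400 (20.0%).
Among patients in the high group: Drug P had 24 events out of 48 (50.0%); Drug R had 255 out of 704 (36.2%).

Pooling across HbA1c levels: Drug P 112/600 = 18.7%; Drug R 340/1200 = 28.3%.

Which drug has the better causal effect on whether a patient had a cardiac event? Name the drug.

The distribution of HbA1c is itself part of what the drug does — it is an intermediate outcome. Holding it fixed would remove that part of the effect; the total effect is the pooled difference.
Pooled: Drug P 18.7% vs Drug R 28.3%; Drug P is lower overall.

Drug P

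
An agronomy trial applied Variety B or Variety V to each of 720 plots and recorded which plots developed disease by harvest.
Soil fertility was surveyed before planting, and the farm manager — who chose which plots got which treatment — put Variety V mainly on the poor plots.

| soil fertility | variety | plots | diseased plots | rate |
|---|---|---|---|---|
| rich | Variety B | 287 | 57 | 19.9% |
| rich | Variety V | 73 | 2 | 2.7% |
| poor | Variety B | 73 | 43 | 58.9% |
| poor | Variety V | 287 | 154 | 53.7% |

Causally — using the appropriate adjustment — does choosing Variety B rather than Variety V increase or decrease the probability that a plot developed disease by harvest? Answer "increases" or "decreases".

increases

Nothing the variety does changes soil fertility; the imbalance is an allocation artefact. With soil fertility also predicting the outcome, the pooled figure is confounded, and the within-stratum comparison is the causal one.
Within each level — rich: 19.9% vs 2.7%; poor: 58.9% vs 53.7% — Variety V is lower every time.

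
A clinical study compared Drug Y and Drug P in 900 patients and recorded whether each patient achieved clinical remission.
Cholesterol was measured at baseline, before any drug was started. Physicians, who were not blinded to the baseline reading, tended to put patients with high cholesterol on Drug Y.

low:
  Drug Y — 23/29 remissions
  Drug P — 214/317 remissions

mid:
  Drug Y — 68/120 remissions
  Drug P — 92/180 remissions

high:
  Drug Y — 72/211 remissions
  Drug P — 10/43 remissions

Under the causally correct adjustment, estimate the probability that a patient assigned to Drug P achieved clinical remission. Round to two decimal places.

0.50

Cholesterol satisfies the back-door criterion: it is not a descendant of the drug, and it blocks the spurious path from drug to outcome. Adjusting for it (i.e., using the within-cholesterol rates) gives the causal effect.
Standardising Drug P to the population cholesterol mix: 0.384·214/317 + 0.333·92/180 + 0.282·10/43 = 0.496.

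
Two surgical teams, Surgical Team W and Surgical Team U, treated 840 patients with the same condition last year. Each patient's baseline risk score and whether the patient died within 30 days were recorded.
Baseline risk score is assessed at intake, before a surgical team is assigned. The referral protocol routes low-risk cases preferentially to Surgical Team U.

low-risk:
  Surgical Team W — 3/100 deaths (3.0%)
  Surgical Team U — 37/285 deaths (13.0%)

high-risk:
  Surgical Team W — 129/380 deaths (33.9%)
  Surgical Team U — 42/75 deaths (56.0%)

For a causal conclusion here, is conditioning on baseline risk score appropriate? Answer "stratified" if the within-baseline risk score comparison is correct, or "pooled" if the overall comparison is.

Baseline risk score satisfies the back-door criterion: it is not a descendant of the surgical team, and it blocks the spurious path from surgical team to outcome. Adjusting for it (i.e., using the within-baseline risk score rates) gives the causal effect.
Within each level — low-risk: 3.0% vs 13.0%; high-risk: 33.9% vs 56.0% — Surgical Team W is lower every time.

stratified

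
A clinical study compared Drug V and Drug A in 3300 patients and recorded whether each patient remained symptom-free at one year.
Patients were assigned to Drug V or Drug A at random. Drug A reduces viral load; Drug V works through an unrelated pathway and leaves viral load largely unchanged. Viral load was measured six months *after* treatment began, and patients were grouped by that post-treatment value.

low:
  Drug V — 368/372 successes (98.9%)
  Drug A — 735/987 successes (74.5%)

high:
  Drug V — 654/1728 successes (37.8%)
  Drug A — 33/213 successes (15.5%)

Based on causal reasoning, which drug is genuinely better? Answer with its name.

Drug A

Stratifying would compare drugs among patients the drugs themselves sorted into viral load groups — a form of selection on an intermediate. The unconditioned pooled rates give the total causal effect.
Pooled: Drug V 48.7% vs Drug A 64.0%; Drug A is higher overall.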